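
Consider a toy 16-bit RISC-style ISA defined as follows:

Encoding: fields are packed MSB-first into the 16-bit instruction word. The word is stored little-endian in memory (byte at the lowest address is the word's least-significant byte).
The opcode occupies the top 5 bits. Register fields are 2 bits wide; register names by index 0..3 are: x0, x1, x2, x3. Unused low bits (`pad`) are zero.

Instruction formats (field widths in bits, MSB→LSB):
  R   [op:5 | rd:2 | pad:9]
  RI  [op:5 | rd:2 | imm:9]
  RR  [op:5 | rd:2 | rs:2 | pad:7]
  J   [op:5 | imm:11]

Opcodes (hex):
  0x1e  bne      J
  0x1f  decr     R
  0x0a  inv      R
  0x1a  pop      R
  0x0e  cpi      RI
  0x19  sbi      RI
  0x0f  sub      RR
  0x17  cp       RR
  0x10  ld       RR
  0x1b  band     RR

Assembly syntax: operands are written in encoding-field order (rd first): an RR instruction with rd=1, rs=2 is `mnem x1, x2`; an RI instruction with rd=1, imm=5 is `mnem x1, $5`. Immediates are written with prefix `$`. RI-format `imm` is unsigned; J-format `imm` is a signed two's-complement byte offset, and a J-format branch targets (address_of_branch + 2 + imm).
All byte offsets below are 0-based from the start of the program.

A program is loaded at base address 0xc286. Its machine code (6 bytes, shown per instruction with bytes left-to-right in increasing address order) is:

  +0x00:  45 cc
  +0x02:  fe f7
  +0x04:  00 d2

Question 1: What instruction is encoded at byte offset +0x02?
bne $-2

+0x02: fe f7 ⇒ word 0xf7fe (little)
  opcode bits[15:11]=0x1e: bne/J
  imm: (w>>0)&0x7ff=0x7fe (s11→-2) → $-2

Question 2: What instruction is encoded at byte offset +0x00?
+0x00: 45 cc ⇒ word 0xcc45 (little)
  top 5b → 0x19 → sbi [RI]
  rd@[10:9]=0x2 ⇒ x2
  imm@[8:0]=0x45 ⇒ $69

sbi x2, $69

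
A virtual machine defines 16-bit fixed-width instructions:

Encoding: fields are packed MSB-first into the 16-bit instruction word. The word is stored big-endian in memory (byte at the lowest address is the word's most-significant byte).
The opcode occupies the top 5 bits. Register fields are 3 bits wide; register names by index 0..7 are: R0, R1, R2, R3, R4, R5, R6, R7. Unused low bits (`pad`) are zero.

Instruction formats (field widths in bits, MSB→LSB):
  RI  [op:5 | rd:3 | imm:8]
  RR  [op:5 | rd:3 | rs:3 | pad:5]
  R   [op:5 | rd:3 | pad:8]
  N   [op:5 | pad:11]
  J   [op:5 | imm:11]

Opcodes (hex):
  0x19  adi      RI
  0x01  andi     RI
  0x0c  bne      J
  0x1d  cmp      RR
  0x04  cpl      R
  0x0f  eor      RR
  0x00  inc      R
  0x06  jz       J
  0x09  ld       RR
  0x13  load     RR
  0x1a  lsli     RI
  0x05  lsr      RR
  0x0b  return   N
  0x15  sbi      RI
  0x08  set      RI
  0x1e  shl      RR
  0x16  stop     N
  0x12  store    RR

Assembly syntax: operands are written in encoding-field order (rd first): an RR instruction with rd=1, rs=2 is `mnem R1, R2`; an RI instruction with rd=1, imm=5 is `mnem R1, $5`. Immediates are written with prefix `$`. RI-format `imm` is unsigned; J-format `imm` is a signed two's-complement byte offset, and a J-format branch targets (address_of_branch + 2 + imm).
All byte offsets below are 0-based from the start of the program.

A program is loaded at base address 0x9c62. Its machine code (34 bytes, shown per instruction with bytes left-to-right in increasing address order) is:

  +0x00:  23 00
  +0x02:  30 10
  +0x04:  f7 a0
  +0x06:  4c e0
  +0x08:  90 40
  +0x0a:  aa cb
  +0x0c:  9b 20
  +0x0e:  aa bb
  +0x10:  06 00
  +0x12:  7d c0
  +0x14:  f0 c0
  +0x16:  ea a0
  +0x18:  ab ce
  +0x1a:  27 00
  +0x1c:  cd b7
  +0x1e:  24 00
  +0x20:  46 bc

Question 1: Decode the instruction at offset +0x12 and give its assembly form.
eor R5, R6

[12] 7d c0 → 0x7dc0
  top 5b → 0xf → eor [RR]
  rd@[10:8]=0x5 ⇒ R5
  rs@[7:5]=0x6 ⇒ R6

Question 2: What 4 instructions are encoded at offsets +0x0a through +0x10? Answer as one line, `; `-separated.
sbi R2, $203; load R3, R1; sbi R2, $187; inc R6

off 0x0a: read aa cb as big → 0xaacb
  opcode bits[15:11]=0x15: sbi/RI
  rd: (w>>8)&0x7=0x2 → R2
  imm: (w>>0)&0xff=0xcb → $203
off 0x0c: read 9b 20 as big → 0x9b20
  opcode bits[15:11]=0x13: load/RR
  rd: (w>>8)&0x7=0x3 → R3
  rs: (w>>5)&0x7=0x1 → R1
off 0x0e: read aa bb as big → 0xaabb
  opcode bits[15:11]=0x15: sbi/RI
  rd: (w>>8)&0x7=0x2 → R2
  imm: (w>>0)&0xff=0xbb → $187
off 0x10: read 06 00 as big → 0x0600
  opcode bits[15:11]=0x0: inc/R
  rd: (w>>8)&0x7=0x6 → R6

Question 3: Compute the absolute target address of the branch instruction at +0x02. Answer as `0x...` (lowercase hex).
@+02  big-endian(30 10) = 0x3010
  op=0x3010>>11=0x6 ⇒ jz (J)
  [10:0] imm=16 = $16
  target = base 0x9c62 + off 0x02 + 2 + imm 16 = 0x9c76

0x9c76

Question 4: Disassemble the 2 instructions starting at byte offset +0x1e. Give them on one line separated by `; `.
off 0x1e: read 24 00 as big → 0x2400
  top 5b → 0x4 → cpl [R]
  [10:8] rd=4 = R4
off 0x20: read 46 bc as big → 0x46bc
  top 5b → 0x8 → set [RI]
  [10:8] rd=6 = R6
  [7:0] imm=188 = $188

cpl R4; set R6, $188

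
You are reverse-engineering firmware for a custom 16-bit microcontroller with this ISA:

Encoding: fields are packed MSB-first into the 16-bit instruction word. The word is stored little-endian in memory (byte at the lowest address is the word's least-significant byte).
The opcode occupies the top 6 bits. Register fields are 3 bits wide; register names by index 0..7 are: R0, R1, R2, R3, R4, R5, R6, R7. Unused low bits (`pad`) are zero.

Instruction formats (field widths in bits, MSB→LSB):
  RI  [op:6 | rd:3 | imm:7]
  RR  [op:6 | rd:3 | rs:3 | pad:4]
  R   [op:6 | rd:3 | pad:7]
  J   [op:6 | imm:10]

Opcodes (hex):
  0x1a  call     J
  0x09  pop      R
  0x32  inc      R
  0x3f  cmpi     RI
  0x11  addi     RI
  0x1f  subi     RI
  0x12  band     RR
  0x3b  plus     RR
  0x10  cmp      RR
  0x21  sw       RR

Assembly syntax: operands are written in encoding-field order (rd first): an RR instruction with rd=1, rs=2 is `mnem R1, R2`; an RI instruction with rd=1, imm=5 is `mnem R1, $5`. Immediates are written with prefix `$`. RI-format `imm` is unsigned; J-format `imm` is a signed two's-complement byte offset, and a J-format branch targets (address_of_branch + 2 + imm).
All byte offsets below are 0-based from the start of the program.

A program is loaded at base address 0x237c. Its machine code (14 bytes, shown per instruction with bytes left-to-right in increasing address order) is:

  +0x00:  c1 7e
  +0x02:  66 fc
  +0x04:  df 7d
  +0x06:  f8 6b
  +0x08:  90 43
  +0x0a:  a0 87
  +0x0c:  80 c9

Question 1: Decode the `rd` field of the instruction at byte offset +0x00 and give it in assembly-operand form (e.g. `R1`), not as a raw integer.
off 0x00: read c1 7e as little → 0x7ec1
  opcode bits[15:10]=0x1f: subi/RI
  rd@[9:7]=0x5 ⇒ R5
  imm@[6:0]=0x41 ⇒ $65

R5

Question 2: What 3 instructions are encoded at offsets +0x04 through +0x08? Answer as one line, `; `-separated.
@+04  little-endian(df 7d) = 0x7ddf
  top 6b → 0x1f → subi [RI]
  rd@[9:7]=0x3 ⇒ R3
  imm@[6:0]=0x5f ⇒ $95
@+06  little-endian(f8 6b) = 0x6bf8
  top 6b → 0x1a → call [J]
  imm@[9:0]=0x3f8 (s10→-8) ⇒ $-8
@+08  little-endian(90 43) = 0x4390
  top 6b → 0x10 → cmp [RR]
  rd@[9:7]=0x7 ⇒ R7
  rs@[6:4]=0x1 ⇒ R1

subi R3, $95; call $-8; cmp R7, R1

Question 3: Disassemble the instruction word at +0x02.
off 0x02: read 66 fc as little → 0xfc66
  op=0xfc66>>10=0x3f ⇒ cmpi (RI)
  rd: (w>>7)&0x7=0x0 → R0
  imm: (w>>0)&0x7f=0x66 → $102

cmpi R0, $102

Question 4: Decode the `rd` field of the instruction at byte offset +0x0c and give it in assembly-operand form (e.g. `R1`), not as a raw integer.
[0c] 80 c9 → 0xc980
  op=0xc980>>10=0x32 ⇒ inc (R)
  [9:7] rd=3 = R3

R3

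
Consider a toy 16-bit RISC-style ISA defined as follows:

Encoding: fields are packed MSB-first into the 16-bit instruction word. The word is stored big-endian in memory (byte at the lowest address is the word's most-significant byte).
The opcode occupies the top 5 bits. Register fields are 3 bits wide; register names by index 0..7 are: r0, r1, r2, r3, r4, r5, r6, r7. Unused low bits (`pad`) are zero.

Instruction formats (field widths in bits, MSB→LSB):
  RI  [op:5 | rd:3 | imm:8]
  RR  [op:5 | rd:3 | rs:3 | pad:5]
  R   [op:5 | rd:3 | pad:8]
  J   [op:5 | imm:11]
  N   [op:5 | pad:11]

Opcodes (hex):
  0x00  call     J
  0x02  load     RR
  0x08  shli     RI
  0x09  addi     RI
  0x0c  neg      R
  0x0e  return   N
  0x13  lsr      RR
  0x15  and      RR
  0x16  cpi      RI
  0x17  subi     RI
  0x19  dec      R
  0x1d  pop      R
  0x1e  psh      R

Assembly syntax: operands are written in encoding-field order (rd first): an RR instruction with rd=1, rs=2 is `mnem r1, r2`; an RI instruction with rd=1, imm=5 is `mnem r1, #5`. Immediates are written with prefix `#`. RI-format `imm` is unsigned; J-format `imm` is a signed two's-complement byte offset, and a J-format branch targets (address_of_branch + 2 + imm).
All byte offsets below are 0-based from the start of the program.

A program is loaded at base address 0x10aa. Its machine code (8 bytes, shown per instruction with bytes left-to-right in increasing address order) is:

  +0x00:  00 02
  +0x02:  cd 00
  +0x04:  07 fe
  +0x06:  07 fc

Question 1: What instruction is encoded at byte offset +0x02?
@+02  big-endian(cd 00) = 0xcd00
  top 5b → 0x19 → dec [R]
  [10:8] rd=5 = r5

dec r5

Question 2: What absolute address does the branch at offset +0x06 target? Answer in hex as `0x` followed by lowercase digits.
+0x06: 07 fc ⇒ word 0x07fc (big)
  op=0x07fc>>11=0x0 ⇒ call (J)
  [10:0] imm=2044 (s11→-4) = #-4
  target = base 0x10aa + off 0x06 + 2 + imm -4 = 0x10ae

0x10ae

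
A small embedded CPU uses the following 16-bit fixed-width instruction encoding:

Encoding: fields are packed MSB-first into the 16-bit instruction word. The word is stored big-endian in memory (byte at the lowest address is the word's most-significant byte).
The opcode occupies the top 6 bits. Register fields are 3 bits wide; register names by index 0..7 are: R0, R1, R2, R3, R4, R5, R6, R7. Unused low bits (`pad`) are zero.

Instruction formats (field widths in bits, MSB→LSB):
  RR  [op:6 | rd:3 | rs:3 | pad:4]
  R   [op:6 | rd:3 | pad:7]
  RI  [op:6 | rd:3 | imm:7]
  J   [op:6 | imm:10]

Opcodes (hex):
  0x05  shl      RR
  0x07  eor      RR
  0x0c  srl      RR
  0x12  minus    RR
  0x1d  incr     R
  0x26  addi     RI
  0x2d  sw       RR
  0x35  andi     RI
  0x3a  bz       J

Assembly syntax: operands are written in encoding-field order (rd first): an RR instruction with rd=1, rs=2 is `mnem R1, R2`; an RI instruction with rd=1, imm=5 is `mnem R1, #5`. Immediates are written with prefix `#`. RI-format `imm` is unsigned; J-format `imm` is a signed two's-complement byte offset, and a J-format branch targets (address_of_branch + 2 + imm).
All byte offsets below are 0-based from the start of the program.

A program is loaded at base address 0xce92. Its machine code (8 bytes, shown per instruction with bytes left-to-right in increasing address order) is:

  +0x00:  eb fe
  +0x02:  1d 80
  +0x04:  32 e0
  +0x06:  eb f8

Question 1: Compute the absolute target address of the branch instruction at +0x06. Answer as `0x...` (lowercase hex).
+0x06: eb f8 ⇒ word 0xebf8 (big)
  top 6b → 0x3a → bz [J]
  [9:0] imm=1016 (s10→-8) = #-8
  target = base 0xce92 + off 0x06 + 2 + imm -8 = 0xce92

0xce92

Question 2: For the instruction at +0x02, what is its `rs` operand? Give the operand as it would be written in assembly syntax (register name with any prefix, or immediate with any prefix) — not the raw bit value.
R0

off 0x02: read 1d 80 as big → 0x1d80
  top 6b → 0x7 → eor [RR]
  rd: (w>>7)&0x7=0x3 → R3
  rs: (w>>4)&0x7=0x0 → R0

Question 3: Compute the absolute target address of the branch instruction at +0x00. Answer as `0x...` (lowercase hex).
0xce92

[00] eb fe → 0xebfe
  opcode bits[15:10]=0x3a: bz/J
  imm: (w>>0)&0x3ff=0x3fe (s10→-2) → #-2
  target = base 0xce92 + off 0x00 + 2 + imm -2 = 0xce92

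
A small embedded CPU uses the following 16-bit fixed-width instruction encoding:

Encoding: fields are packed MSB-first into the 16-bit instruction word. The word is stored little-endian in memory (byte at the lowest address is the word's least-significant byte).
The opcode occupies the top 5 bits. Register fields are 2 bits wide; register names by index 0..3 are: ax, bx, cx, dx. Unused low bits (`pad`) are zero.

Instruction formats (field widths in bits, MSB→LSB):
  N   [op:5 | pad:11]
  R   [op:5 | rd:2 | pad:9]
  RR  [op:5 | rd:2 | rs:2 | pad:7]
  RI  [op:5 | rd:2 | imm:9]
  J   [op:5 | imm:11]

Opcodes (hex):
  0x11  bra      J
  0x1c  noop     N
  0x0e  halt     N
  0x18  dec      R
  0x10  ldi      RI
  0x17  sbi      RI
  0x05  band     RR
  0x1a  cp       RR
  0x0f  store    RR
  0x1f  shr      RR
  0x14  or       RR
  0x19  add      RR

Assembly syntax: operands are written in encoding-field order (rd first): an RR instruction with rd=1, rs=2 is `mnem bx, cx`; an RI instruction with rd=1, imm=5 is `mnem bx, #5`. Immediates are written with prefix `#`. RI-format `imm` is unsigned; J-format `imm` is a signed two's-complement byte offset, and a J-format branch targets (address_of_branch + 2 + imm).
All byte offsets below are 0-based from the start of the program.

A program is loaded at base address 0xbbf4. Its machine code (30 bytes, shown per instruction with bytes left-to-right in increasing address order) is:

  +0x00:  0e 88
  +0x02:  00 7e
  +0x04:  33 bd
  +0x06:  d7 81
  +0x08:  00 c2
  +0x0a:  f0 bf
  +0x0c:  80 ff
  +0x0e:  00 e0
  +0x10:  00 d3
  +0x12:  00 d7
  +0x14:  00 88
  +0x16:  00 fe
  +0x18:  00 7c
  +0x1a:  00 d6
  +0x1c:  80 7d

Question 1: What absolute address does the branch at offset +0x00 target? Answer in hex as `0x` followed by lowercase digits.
0xbc04

off 0x00: read 0e 88 as little → 0x880e
  top 5b → 0x11 → bra [J]
  [10:0] imm=14 = #14
  target = base 0xbbf4 + off 0x00 + 2 + imm 14 = 0xbc04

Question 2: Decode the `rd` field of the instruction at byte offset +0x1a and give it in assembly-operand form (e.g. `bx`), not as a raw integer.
dx

off 0x1a: read 00 d6 as little → 0xd600
  op=0xd600>>11=0x1a ⇒ cp (RR)
  rd@[10:9]=0x3 ⇒ dx
  rs@[8:7]=0x0 ⇒ ax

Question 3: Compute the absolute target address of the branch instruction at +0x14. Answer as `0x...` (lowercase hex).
+0x14: 00 88 ⇒ word 0x8800 (little)
  top 5b → 0x11 → bra [J]
  [10:0] imm=0 = #0
  target = base 0xbbf4 + off 0x14 + 2 + imm 0 = 0xbc0a

0xbc0a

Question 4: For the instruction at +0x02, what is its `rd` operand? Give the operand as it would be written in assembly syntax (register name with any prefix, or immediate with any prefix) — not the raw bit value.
off 0x02: read 00 7e as little → 0x7e00
  opcode bits[15:11]=0xf: store/RR
  rd: (w>>9)&0x3=0x3 → dx
  rs: (w>>7)&0x3=0x0 → ax

dx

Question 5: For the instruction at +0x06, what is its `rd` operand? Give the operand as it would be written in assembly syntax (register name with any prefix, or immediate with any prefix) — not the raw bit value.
ax

[06] d7 81 → 0x81d7
  op=0x81d7>>11=0x10 ⇒ ldi (RI)
  rd@[10:9]=0x0 ⇒ ax
  imm@[8:0]=0x1d7 ⇒ #471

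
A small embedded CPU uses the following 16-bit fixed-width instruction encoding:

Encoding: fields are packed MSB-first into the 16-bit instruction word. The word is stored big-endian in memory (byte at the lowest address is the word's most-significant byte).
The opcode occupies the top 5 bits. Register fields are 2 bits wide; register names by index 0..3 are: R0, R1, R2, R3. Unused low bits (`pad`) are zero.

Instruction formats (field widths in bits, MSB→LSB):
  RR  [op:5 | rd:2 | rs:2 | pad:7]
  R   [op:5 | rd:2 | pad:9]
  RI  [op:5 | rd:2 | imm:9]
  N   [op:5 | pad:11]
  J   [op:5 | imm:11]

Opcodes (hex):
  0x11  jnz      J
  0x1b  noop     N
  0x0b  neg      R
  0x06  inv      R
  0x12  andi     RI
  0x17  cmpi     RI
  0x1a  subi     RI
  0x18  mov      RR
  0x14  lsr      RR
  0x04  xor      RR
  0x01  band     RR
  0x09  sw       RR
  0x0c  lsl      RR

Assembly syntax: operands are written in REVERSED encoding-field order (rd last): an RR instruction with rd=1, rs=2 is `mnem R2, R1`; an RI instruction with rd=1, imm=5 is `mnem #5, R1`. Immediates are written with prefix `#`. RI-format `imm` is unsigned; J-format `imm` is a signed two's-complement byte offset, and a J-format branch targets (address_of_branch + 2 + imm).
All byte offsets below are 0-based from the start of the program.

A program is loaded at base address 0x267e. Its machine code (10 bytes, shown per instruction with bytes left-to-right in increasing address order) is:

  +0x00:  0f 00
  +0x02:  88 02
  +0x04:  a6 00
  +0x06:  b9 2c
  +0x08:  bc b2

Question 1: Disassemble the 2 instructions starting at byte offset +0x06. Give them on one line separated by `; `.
off 0x06: read b9 2c as big → 0xb92c
  opcode bits[15:11]=0x17: cmpi/RI
  rd@[10:9]=0x0 ⇒ R0
  imm@[8:0]=0x12c ⇒ #300
off 0x08: read bc b2 as big → 0xbcb2
  opcode bits[15:11]=0x17: cmpi/RI
  rd@[10:9]=0x2 ⇒ R2
  imm@[8:0]=0xb2 ⇒ #178

cmpi #300, R0; cmpi #178, R2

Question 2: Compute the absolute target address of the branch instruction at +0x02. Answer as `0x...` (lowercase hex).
0x2684

@+02  big-endian(88 02) = 0x8802
  top 5b → 0x11 → jnz [J]
  [10:0] imm=2 = #2
  target = base 0x267e + off 0x02 + 2 + imm 2 = 0x2684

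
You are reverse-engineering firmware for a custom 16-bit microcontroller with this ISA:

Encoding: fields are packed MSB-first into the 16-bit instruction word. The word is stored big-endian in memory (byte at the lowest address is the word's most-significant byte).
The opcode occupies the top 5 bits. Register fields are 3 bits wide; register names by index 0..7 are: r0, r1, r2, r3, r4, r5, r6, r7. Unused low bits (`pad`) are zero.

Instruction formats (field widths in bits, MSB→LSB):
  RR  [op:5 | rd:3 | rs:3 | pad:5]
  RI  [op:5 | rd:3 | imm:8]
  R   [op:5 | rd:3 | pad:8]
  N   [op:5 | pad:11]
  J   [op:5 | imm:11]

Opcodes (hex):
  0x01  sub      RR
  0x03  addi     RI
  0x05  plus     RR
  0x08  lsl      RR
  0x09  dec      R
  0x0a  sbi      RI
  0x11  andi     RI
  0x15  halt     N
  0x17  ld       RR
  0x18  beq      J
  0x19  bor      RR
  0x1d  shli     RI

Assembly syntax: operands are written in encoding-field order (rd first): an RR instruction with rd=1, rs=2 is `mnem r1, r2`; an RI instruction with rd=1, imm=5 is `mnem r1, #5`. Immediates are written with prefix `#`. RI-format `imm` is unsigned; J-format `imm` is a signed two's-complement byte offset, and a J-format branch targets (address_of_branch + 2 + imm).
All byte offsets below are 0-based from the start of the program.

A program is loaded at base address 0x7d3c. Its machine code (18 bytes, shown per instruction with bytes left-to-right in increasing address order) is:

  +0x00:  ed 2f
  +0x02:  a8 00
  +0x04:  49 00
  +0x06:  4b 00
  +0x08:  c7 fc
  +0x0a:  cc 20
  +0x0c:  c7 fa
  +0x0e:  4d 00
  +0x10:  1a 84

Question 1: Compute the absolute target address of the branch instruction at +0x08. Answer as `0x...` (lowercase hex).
0x7d42

@+08  big-endian(c7 fc) = 0xc7fc
  op=0xc7fc>>11=0x18 ⇒ beq (J)
  [10:0] imm=2044 (s11→-4) = #-4
  target = base 0x7d3c + off 0x08 + 2 + imm -4 = 0x7d42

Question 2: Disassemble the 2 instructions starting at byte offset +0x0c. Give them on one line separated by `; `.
+0x0c: c7 fa ⇒ word 0xc7fa (big)
  opcode bits[15:11]=0x18: beq/J
  imm: (w>>0)&0x7ff=0x7fa (s11→-6) → #-6
+0x0e: 4d 00 ⇒ word 0x4d00 (big)
  opcode bits[15:11]=0x9: dec/R
  rd: (w>>8)&0x7=0x5 → r5

beq #-6; dec r5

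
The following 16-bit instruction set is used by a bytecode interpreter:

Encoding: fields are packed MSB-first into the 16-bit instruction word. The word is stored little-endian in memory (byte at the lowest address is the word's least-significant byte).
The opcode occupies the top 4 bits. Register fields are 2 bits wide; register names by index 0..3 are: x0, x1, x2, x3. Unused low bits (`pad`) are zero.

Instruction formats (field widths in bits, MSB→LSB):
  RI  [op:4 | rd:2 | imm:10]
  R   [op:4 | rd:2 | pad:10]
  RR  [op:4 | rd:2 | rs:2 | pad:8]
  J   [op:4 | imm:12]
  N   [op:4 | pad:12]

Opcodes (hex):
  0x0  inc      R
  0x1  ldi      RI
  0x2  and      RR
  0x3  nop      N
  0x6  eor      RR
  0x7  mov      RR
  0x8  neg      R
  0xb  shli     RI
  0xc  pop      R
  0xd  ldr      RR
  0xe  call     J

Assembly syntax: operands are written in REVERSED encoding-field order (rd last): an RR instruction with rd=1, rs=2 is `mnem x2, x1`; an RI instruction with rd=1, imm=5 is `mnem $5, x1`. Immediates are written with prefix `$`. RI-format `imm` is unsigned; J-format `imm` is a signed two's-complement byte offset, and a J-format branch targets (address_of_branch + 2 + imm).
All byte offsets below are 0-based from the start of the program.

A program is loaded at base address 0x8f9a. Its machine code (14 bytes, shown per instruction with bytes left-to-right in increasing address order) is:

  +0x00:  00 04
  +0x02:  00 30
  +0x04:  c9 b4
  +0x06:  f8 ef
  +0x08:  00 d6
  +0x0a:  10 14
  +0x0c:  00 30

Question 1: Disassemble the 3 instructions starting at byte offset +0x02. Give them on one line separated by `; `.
nop; shli $201, x1; call $-8

off 0x02: read 00 30 as little → 0x3000
  opcode bits[15:12]=0x3: nop/N
off 0x04: read c9 b4 as little → 0xb4c9
  opcode bits[15:12]=0xb: shli/RI
  rd@[11:10]=0x1 ⇒ x1
  imm@[9:0]=0xc9 ⇒ $201
off 0x06: read f8 ef as little → 0xeff8
  opcode bits[15:12]=0xe: call/J
  imm@[11:0]=0xff8 (s12→-8) ⇒ $-8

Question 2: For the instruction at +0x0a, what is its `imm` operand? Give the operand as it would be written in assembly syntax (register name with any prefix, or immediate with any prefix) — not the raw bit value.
+0x0a: 10 14 ⇒ word 0x1410 (little)
  op=0x1410>>12=0x1 ⇒ ldi (RI)
  rd: (w>>10)&0x3=0x1 → x1
  imm: (w>>0)&0x3ff=0x10 → $16

$16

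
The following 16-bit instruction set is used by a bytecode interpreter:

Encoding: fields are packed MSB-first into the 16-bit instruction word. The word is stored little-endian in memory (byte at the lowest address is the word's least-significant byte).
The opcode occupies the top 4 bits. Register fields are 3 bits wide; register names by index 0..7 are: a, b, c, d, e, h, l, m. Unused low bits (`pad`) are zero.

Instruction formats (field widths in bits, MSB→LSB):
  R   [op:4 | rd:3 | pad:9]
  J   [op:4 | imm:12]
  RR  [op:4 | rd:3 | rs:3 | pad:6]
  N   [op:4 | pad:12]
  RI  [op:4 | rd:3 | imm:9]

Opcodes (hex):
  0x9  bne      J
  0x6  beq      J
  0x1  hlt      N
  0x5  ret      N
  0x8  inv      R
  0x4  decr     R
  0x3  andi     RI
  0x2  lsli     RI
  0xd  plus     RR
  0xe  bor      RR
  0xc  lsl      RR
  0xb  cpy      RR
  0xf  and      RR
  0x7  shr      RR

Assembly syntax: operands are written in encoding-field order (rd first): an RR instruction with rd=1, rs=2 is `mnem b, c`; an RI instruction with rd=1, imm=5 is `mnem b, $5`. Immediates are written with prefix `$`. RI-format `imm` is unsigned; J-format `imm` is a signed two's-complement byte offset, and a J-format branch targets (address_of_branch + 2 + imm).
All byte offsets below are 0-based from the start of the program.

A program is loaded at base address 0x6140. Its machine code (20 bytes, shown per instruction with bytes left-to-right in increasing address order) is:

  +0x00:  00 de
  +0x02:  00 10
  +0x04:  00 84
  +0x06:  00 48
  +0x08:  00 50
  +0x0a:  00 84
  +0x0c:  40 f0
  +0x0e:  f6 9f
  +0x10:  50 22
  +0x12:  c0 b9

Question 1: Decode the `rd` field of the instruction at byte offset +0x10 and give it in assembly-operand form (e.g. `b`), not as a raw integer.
b

off 0x10: read 50 22 as little → 0x2250
  top 4b → 0x2 → lsli [RI]
  [11:9] rd=1 = b
  [8:0] imm=80 = $80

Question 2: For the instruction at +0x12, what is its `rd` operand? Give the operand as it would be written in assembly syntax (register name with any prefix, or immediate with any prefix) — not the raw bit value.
+0x12: c0 b9 ⇒ word 0xb9c0 (little)
  opcode bits[15:12]=0xb: cpy/RR
  rd: (w>>9)&0x7=0x4 → e
  rs: (w>>6)&0x7=0x7 → m

e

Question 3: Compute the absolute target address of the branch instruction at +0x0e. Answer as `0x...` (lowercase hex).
0x6146

+0x0e: f6 9f ⇒ word 0x9ff6 (little)
  top 4b → 0x9 → bne [J]
  [11:0] imm=4086 (s12→-10) = $-10
  target = base 0x6140 + off 0x0e + 2 + imm -10 = 0x6146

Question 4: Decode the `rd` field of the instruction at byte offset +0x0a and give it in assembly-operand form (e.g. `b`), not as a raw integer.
c

+0x0a: 00 84 ⇒ word 0x8400 (little)
  top 4b → 0x8 → inv [R]
  rd: (w>>9)&0x7=0x2 → c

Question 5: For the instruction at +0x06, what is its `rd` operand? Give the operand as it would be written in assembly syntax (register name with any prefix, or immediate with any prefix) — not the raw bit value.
e

+0x06: 00 48 ⇒ word 0x4800 (little)
  opcode bits[15:12]=0x4: decr/R
  rd: (w>>9)&0x7=0x4 → e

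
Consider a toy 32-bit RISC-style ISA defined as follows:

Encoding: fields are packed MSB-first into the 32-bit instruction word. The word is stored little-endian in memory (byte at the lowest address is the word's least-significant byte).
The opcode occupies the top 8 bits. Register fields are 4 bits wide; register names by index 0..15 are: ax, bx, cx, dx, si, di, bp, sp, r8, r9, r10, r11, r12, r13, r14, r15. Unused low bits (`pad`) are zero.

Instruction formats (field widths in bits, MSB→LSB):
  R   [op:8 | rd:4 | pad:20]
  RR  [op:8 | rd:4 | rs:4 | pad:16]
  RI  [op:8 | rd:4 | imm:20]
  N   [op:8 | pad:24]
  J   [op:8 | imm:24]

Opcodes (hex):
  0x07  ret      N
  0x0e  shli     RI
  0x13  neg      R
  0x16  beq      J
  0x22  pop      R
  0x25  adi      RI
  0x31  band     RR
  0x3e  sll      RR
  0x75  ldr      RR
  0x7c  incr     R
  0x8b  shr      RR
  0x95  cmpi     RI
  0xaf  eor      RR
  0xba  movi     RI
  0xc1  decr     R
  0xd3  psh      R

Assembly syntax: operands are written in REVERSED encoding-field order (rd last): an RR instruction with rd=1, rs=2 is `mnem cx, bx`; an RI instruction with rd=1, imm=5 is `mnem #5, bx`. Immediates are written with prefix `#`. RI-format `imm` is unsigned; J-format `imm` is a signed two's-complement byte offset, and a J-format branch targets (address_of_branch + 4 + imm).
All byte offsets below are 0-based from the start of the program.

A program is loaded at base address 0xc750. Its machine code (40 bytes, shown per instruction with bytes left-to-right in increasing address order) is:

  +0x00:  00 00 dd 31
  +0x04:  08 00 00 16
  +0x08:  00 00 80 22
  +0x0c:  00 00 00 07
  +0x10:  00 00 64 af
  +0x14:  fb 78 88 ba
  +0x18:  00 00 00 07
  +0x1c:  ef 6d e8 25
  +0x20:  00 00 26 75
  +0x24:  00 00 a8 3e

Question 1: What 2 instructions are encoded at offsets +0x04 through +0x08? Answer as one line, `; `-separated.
beq #8; pop r8

+0x04: 08 00 00 16 ⇒ word 0x16000008 (little)
  top 8b → 0x16 → beq [J]
  [23:0] imm=8 = #8
+0x08: 00 00 80 22 ⇒ word 0x22800000 (little)
  top 8b → 0x22 → pop [R]
  [23:20] rd=8 = r8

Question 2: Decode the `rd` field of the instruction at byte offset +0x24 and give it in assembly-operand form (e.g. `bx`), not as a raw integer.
r10

off 0x24: read 00 00 a8 3e as little → 0x3ea80000
  op=0x3ea80000>>24=0x3e ⇒ sll (RR)
  rd@[23:20]=0xa ⇒ r10
  rs@[19:16]=0x8 ⇒ r8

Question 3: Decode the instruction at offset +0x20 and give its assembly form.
ldr bp, cx

@+20  little-endian(00 00 26 75) = 0x75260000
  op=0x75260000>>24=0x75 ⇒ ldr (RR)
  [23:20] rd=2 = cx
  [19:16] rs=6 = bp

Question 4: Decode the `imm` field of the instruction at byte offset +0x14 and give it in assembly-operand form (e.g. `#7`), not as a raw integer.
#555259

off 0x14: read fb 78 88 ba as little → 0xba8878fb
  op=0xba8878fb>>24=0xba ⇒ movi (RI)
  rd@[23:20]=0x8 ⇒ r8
  imm@[19:0]=0x878fb ⇒ #555259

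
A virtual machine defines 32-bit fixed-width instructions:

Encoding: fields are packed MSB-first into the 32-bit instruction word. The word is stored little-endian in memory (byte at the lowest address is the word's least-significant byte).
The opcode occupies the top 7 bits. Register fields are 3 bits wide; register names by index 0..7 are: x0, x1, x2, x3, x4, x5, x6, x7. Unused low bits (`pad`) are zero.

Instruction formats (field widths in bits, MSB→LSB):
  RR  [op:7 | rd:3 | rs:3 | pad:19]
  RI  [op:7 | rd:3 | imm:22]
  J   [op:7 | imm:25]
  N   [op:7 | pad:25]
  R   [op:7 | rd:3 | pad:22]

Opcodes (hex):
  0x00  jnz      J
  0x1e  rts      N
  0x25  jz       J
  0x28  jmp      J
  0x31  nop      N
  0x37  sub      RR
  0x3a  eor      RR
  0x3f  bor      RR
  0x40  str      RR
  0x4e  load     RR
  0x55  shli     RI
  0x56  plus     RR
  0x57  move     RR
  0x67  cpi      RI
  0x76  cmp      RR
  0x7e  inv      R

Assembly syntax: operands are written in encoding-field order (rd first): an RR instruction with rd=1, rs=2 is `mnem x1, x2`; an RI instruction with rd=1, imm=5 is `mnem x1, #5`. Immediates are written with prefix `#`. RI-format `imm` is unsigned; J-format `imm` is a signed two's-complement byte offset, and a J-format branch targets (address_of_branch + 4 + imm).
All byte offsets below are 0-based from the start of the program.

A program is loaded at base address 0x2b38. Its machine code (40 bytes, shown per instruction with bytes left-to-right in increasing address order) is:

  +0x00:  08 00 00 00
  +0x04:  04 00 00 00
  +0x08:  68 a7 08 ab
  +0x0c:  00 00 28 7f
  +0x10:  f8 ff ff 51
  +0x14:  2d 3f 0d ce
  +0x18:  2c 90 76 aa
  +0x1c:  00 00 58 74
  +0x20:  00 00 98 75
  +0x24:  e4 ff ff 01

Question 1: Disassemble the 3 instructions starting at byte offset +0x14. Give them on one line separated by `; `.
off 0x14: read 2d 3f 0d ce as little → 0xce0d3f2d
  op=0xce0d3f2d>>25=0x67 ⇒ cpi (RI)
  [24:22] rd=0 = x0
  [21:0] imm=868141 = #868141
off 0x18: read 2c 90 76 aa as little → 0xaa76902c
  op=0xaa76902c>>25=0x55 ⇒ shli (RI)
  [24:22] rd=1 = x1
  [21:0] imm=3575852 = #3575852
off 0x1c: read 00 00 58 74 as little → 0x74580000
  op=0x74580000>>25=0x3a ⇒ eor (RR)
  [24:22] rd=1 = x1
  [21:19] rs=3 = x3

cpi x0, #868141; shli x1, #3575852; eor x1, x3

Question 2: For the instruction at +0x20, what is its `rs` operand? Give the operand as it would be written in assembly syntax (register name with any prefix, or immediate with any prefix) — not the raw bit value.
x3

[20] 00 00 98 75 → 0x75980000
  op=0x75980000>>25=0x3a ⇒ eor (RR)
  [24:22] rd=6 = x6
  [21:19] rs=3 = x3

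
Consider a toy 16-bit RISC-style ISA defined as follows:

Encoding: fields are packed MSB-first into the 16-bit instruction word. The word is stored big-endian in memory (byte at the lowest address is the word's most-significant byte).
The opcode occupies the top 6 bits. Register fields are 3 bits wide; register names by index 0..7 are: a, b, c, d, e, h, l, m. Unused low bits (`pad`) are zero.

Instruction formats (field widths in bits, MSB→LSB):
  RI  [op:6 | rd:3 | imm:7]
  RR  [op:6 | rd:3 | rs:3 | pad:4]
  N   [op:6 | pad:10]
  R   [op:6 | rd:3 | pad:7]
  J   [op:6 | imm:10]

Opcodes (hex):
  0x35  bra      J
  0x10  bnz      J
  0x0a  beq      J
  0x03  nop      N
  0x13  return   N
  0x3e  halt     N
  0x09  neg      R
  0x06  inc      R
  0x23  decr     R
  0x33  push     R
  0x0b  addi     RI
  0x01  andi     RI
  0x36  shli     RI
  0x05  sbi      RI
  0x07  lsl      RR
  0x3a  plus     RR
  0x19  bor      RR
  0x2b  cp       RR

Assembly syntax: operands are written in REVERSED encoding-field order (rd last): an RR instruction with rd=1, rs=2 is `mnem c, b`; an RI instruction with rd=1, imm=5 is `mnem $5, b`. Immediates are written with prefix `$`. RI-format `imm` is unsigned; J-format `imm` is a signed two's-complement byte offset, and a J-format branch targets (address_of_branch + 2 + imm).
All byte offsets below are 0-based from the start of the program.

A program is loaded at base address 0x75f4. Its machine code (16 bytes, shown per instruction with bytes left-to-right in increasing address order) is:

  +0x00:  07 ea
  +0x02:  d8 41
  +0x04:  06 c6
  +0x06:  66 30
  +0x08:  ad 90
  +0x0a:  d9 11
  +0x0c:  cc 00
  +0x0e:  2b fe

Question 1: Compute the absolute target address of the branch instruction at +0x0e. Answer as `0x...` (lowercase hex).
[0e] 2b fe → 0x2bfe
  opcode bits[15:10]=0xa: beq/J
  imm: (w>>0)&0x3ff=0x3fe (s10→-2) → $-2
  target = base 0x75f4 + off 0x0e + 2 + imm -2 = 0x7602

0x7602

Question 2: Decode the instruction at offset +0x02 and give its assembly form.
+0x02: d8 41 ⇒ word 0xd841 (big)
  op=0xd841>>10=0x36 ⇒ shli (RI)
  rd: (w>>7)&0x7=0x0 → a
  imm: (w>>0)&0x7f=0x41 → $65

shli $65, a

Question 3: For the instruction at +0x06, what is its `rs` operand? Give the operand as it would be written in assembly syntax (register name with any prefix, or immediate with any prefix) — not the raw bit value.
@+06  big-endian(66 30) = 0x6630
  op=0x6630>>10=0x19 ⇒ bor (RR)
  rd@[9:7]=0x4 ⇒ e
  rs@[6:4]=0x3 ⇒ d

d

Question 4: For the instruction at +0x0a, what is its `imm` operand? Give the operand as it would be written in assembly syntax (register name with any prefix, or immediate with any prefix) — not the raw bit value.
$17

+0x0a: d9 11 ⇒ word 0xd911 (big)
  opcode bits[15:10]=0x36: shli/RI
  rd@[9:7]=0x2 ⇒ c
  imm@[6:0]=0x11 ⇒ $17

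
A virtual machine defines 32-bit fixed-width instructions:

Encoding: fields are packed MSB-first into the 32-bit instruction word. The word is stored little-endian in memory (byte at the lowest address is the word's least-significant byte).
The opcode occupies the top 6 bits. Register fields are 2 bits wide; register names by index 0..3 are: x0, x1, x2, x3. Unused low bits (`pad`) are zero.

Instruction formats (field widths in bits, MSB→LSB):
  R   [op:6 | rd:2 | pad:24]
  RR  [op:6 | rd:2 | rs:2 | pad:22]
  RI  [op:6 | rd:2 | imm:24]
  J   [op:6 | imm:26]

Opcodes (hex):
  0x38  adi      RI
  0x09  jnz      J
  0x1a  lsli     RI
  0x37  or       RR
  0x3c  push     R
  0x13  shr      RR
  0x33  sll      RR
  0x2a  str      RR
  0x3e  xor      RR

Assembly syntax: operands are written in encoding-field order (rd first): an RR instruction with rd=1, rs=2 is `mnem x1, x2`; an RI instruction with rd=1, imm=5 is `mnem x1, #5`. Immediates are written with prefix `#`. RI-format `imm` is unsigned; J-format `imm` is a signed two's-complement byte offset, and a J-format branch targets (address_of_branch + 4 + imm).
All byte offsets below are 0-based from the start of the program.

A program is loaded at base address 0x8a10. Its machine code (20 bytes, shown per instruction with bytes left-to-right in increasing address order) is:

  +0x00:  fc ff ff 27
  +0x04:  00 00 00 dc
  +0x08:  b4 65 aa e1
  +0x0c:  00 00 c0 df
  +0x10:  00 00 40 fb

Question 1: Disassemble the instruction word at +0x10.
[10] 00 00 40 fb → 0xfb400000
  top 6b → 0x3e → xor [RR]
  rd@[25:24]=0x3 ⇒ x3
  rs@[23:22]=0x1 ⇒ x1

xor x3, x1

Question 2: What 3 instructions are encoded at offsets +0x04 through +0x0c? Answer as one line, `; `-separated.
or x0, x0; adi x1, #11167156; or x3, x3

[04] 00 00 00 dc → 0xdc000000
  top 6b → 0x37 → or [RR]
  rd@[25:24]=0x0 ⇒ x0
  rs@[23:22]=0x0 ⇒ x0
[08] b4 65 aa e1 → 0xe1aa65b4
  top 6b → 0x38 → adi [RI]
  rd@[25:24]=0x1 ⇒ x1
  imm@[23:0]=0xaa65b4 ⇒ #11167156
[0c] 00 00 c0 df → 0xdfc00000
  top 6b → 0x37 → or [RR]
  rd@[25:24]=0x3 ⇒ x3
  rs@[23:22]=0x3 ⇒ x3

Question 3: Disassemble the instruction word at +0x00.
[00] fc ff ff 27 → 0x27fffffc
  op=0x27fffffc>>26=0x9 ⇒ jnz (J)
  [25:0] imm=67108860 (s26→-4) = #-4

jnz #-4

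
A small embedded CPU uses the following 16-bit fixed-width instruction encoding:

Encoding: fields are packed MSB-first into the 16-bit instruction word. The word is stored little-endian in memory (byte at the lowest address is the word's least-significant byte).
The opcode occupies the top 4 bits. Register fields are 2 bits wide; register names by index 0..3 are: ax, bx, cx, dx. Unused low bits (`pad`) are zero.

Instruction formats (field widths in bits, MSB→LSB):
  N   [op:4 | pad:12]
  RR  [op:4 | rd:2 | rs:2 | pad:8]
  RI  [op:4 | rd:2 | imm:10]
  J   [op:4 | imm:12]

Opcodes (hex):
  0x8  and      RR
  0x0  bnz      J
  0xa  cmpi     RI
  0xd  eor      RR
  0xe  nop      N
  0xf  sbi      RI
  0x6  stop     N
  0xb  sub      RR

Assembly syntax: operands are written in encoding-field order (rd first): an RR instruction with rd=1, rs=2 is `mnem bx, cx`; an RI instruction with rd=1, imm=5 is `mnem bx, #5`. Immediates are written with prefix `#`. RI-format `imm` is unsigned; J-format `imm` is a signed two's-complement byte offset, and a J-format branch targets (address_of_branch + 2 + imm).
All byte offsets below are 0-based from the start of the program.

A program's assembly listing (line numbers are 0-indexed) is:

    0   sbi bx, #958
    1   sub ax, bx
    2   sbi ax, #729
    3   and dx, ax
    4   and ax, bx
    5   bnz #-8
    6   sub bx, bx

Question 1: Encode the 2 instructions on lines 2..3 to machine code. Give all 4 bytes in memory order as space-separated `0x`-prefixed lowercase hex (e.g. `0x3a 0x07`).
0xd9 0xf2 0x00 0x8c

L2: sbi op=0xf:4|rd=0:2|imm=729:10 ⇒ 0xf2d9 ⇒ little d9 f2
L3: and op=0x8:4|rd=3:2|rs=0:2|pad=0:8 ⇒ 0x8c00 ⇒ little 00 8c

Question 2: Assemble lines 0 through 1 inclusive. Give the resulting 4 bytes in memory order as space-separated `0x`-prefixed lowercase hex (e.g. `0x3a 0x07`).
L0: sbi op=0xf:4|rd=1:2|imm=958:10 ⇒ 0xf7be ⇒ little be f7
L1: sub op=0xb:4|rd=0:2|rs=1:2|pad=0:8 ⇒ 0xb100 ⇒ little 00 b1

0xbe 0xf7 0x00 0xb1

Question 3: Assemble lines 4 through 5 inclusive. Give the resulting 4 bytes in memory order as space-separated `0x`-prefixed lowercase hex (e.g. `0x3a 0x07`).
0x00 0x81 0xf8 0x0f

L4: and op=0x8:4|rd=0:2|rs=1:2|pad=0:8 ⇒ 0x8100 ⇒ little 00 81
L5: bnz op=0x0:4|imm=-8:12 ⇒ 0x0ff8 ⇒ little f8 0f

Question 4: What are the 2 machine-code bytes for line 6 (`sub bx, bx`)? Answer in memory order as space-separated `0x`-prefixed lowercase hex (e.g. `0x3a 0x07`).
line 6 (sub): pack op=0xb:4|rd=1:2|rs=1:2|pad=0:8 = 0xb500; little→ 00 b5

0x00 0xb5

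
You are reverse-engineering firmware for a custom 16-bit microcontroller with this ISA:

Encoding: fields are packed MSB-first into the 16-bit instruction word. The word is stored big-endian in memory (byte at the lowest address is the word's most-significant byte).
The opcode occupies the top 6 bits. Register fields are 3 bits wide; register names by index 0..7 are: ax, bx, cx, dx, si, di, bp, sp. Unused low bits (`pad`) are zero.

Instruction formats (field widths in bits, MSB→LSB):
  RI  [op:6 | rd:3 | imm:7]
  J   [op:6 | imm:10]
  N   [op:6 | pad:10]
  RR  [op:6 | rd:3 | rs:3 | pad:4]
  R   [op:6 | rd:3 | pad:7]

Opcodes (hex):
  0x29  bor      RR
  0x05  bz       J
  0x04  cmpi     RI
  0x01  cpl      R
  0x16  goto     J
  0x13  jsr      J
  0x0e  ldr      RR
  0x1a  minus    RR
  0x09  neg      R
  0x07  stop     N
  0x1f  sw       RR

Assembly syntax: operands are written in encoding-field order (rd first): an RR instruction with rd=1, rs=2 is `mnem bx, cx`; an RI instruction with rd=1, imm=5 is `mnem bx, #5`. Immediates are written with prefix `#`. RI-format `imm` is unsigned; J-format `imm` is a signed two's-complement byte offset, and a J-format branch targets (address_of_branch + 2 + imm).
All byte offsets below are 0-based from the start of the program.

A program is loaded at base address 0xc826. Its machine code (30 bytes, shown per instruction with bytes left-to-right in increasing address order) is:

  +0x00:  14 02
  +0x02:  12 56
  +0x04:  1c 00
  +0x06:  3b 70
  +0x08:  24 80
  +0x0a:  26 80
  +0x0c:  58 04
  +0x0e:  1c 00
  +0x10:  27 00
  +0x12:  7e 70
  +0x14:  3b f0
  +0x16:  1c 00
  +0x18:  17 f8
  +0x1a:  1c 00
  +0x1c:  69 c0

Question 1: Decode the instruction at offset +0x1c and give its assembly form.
@+1c  big-endian(69 c0) = 0x69c0
  op=0x69c0>>10=0x1a ⇒ minus (RR)
  [9:7] rd=3 = dx
  [6:4] rs=4 = si

minus dx, si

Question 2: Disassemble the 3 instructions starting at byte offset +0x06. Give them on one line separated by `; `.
ldr bp, sp; neg bx; neg di

[06] 3b 70 → 0x3b70
  opcode bits[15:10]=0xe: ldr/RR
  rd@[9:7]=0x6 ⇒ bp
  rs@[6:4]=0x7 ⇒ sp
[08] 24 80 → 0x2480
  opcode bits[15:10]=0x9: neg/R
  rd@[9:7]=0x1 ⇒ bx
[0a] 26 80 → 0x2680
  opcode bits[15:10]=0x9: neg/R
  rd@[9:7]=0x5 ⇒ di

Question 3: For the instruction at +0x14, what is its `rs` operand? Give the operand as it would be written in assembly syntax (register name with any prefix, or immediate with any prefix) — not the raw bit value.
sp

@+14  big-endian(3b f0) = 0x3bf0
  top 6b → 0xe → ldr [RR]
  rd@[9:7]=0x7 ⇒ sp
  rs@[6:4]=0x7 ⇒ sp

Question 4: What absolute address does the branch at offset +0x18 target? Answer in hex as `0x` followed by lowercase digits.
@+18  big-endian(17 f8) = 0x17f8
  opcode bits[15:10]=0x5: bz/J
  imm: (w>>0)&0x3ff=0x3f8 (s10→-8) → #-8
  target = base 0xc826 + off 0x18 + 2 + imm -8 = 0xc838

0xc838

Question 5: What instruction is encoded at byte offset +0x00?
bz #2

+0x00: 14 02 ⇒ word 0x1402 (big)
  op=0x1402>>10=0x5 ⇒ bz (J)
  [9:0] imm=2 = #2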